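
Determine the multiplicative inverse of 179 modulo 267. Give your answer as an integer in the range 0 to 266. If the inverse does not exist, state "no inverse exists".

Extended Euclidean algorithm:
267 = 1*179 + 88
179 = 2*88 + 3
88 = 29*3 + 1
3 = 3*1 + 0
Since gcd(179, 267) = 1, back-substitute to write 1 as a combination:
1 = 88 − 29·3
1 = −29·179 + 59·88
1 = 59·267 − 88·179
Thus 179·(-88) ≡ 1 (mod 267); reducing, -88 mod 267 = 179.

179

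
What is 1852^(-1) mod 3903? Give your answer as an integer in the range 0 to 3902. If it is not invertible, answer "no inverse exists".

1216

Extended Euclidean algorithm:
3903 = 2*1852 + 199
1852 = 9*199 + 61
199 = 3*61 + 16
61 = 3*16 + 13
16 = 1*13 + 3
13 = 4*3 + 1
3 = 3*1 + 0
The gcd is 1. Working backward:
1 = 13 − 4·3
1 = −4·16 + 5·13
1 = 5·61 − 19·16
1 = −19·199 + 62·61
1 = 62·1852 − 577·199
1 = −577·3903 + 1216·1852
So 1852·1216 ≡ 1 (mod 3903).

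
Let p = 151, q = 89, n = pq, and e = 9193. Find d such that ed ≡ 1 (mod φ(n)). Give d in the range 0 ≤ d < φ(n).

φ(n) = (p−1)(q−1) = 150·88 = 13200.
Need d with 9193·d ≡ 1 (mod 13200). Apply the extended Euclidean algorithm:
13200 = 1*9193 + 4007
9193 = 2*4007 + 1179
4007 = 3*1179 + 470
1179 = 2*470 + 239
470 = 1*239 + 231
239 = 1*231 + 8
231 = 28*8 + 7
8 = 1*7 + 1
7 = 7*1 + 0
Back-substitute:
1 = 8 − 7
1 = −231 + 29·8
1 = 29·239 − 30·231
1 = −30·470 + 59·239
1 = 59·1179 − 148·470
1 = −148·4007 + 503·1179
1 = 503·9193 − 1154·4007
1 = −1154·13200 + 1657·9193
So 9193·1657 ≡ 1 (mod 13200), hence d = 1657.

1657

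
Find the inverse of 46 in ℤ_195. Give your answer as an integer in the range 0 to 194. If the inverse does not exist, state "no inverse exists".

106

Run Euclid on (195, 46):
195 = 4×46 + 11
46 = 4×11 + 2
11 = 5×2 + 1
2 = 2×1 + 0
The gcd is 1. Working backward:
1 = 11 − 5·2
1 = −5·46 + 21·11
1 = 21·195 − 89·46
Hence 46⁻¹ ≡ -89 ≡ 106 (mod 195).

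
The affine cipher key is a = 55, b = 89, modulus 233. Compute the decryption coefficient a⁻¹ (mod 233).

Apply the Euclidean algorithm to 233 and 55:
233 = 4×55 + 13
55 = 4×13 + 3
13 = 4×3 + 1
3 = 3×1 + 0
The gcd is 1. Working backward:
1 = 13 − 4·3
1 = −4·55 + 17·13
1 = 17·233 − 72·55
Thus 55·(-72) ≡ 1 (mod 233); reducing, -72 mod 233 = 161.

161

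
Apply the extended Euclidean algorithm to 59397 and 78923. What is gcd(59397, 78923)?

13

Repeated division:
78923 = 1*59397 + 19526
59397 = 3*19526 + 819
19526 = 23*819 + 689
819 = 1*689 + 130
689 = 5*130 + 39
130 = 3*39 + 13
39 = 3*13 + 0
gcd(59397, 78923) = 13.
Working backward:
13 = 130 − 3·39
13 = −3·689 + 16·130
13 = 16·819 − 19·689
13 = −19·19526 + 453·819
13 = 453·59397 − 1378·19526
13 = −1378·78923 + 1831·59397
So 13 = (-1378)·78923 + (1831)·59397.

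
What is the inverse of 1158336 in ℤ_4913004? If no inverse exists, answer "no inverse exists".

Compute gcd(1158336, 4913004):
4913004 = 4×1158336 + 279660
1158336 = 4×279660 + 39696
279660 = 7×39696 + 1788
39696 = 22×1788 + 360
1788 = 4×360 + 348
360 = 1×348 + 12
348 = 29×12 + 0
gcd(1158336, 4913004) = 12 ≠ 1, so 1158336 has no multiplicative inverse modulo 4913004.

no inverse exists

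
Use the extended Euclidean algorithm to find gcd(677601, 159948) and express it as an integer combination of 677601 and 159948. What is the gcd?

9

Euclidean algorithm:
677601 = 4·159948 + 37809
159948 = 4·37809 + 8712
37809 = 4·8712 + 2961
8712 = 2·2961 + 2790
2961 = 1·2790 + 171
2790 = 16·171 + 54
171 = 3·54 + 9
54 = 6·9 + 0
gcd(677601, 159948) = 9.
Express as a combination:
9 = 171 − 3·54
9 = −3·2790 + 49·171
9 = 49·2961 − 52·2790
9 = −52·8712 + 153·2961
9 = 153·37809 − 664·8712
9 = −664·159948 + 2809·37809
9 = 2809·677601 − 11900·159948
So 9 = (2809)·677601 + (-11900)·159948.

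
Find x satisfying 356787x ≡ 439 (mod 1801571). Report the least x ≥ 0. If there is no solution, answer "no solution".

First find gcd(356787, 1801571):
1801571 = 5×356787 + 17636
356787 = 20×17636 + 4067
17636 = 4×4067 + 1368
4067 = 2×1368 + 1331
1368 = 1×1331 + 37
1331 = 35×37 + 36
37 = 1×36 + 1
36 = 36×1 + 0
gcd = 1, so a unique solution mod 1801571 exists.
Back-substitute for the Bézout coefficients:
1 = 37 − 36
1 = −1331 + 36·37
1 = 36·1368 − 37·1331
1 = −37·4067 + 110·1368
1 = 110·17636 − 477·4067
1 = −477·356787 + 9650·17636
1 = 9650·1801571 − 48727·356787
So 356787·(-48727) ≡ 1 (mod 1801571), giving 356787⁻¹ ≡ 1752844.
x ≡ 356787⁻¹·439 ≡ 1752844·439 ≡ 227699 (mod 1801571).

227699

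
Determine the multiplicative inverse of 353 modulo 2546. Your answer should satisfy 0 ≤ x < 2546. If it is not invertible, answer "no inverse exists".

Apply the Euclidean algorithm to 2546 and 353:
2546 = 7×353 + 75
353 = 4×75 + 53
75 = 1×53 + 22
53 = 2×22 + 9
22 = 2×9 + 4
9 = 2×4 + 1
4 = 4×1 + 0
gcd = 1, so the inverse exists. Back-substitute:
1 = 9 − 2·4
1 = −2·22 + 5·9
1 = 5·53 − 12·22
1 = −12·75 + 17·53
1 = 17·353 − 80·75
1 = −80·2546 + 577·353
So 353·577 ≡ 1 (mod 2546).

577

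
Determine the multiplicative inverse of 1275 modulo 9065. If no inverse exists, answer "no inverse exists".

no inverse exists

Euclidean algorithm on 9065, 1275:
9065 = 7*1275 + 140
1275 = 9*140 + 15
140 = 9*15 + 5
15 = 3*5 + 0
gcd(1275, 9065) = 5 ≠ 1, so 1275 has no multiplicative inverse modulo 9065.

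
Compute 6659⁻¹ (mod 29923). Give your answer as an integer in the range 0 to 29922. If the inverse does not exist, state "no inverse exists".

28867

Run Euclid on (29923, 6659):
29923 = 4·6659 + 3287
6659 = 2·3287 + 85
3287 = 38·85 + 57
85 = 1·57 + 28
57 = 2·28 + 1
28 = 28·1 + 0
gcd = 1, so the inverse exists. Back-substitute:
1 = 57 − 2·28
1 = −2·85 + 3·57
1 = 3·3287 − 116·85
1 = −116·6659 + 235·3287
1 = 235·29923 − 1056·6659
Hence 6659⁻¹ ≡ -1056 ≡ 28867 (mod 29923).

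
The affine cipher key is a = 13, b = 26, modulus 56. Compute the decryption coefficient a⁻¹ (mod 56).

Apply the Euclidean algorithm to 56 and 13:
56 = 4*13 + 4
13 = 3*4 + 1
4 = 4*1 + 0
gcd = 1, so the inverse exists. Back-substitute:
1 = 13 − 3·4
1 = −3·56 + 13·13
So 13·13 ≡ 1 (mod 56).

13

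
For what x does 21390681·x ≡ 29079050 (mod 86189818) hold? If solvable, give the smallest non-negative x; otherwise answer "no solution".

3970824

First find gcd(21390681, 86189818):
86189818 = 4·21390681 + 627094
21390681 = 34·627094 + 69485
627094 = 9·69485 + 1729
69485 = 40·1729 + 325
1729 = 5·325 + 104
325 = 3·104 + 13
104 = 8·13 + 0
gcd = 13 and 13 | 29079050, so solutions exist. Divide through by 13: 1645437x ≡ 2236850 (mod 6629986).
Now find 1645437⁻¹ mod 6629986:
6629986 = 4×1645437 + 48238
1645437 = 34×48238 + 5345
48238 = 9×5345 + 133
5345 = 40×133 + 25
133 = 5×25 + 8
25 = 3×8 + 1
8 = 8×1 + 0
Back-substitute:
1 = 25 − 3·8
1 = −3·133 + 16·25
1 = 16·5345 − 643·133
1 = −643·48238 + 5803·5345
1 = 5803·1645437 − 197945·48238
1 = −197945·6629986 + 797583·1645437
So 1645437⁻¹ ≡ 797583 (mod 6629986).
Then x ≡ 797583·2236850 ≡ 3970824 (mod 6629986); the smallest non-negative solution is x = 3970824.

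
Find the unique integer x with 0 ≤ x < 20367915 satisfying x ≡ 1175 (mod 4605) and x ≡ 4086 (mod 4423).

15630545

Write x = 1175 + 4605·k. Then 4605·k ≡ 4086 − 1175 ≡ 2911 (mod 4423).
Need 4605⁻¹ mod 4423. Extended Euclid on (4423, 182):
4423 = 24·182 + 55
182 = 3·55 + 17
55 = 3·17 + 4
17 = 4·4 + 1
4 = 4·1 + 0
Back-substitute:
1 = 17 − 4·4
1 = −4·55 + 13·17
1 = 13·182 − 43·55
1 = −43·4423 + 1045·182
4605⁻¹ ≡ 1045 (mod 4423), so k ≡ 1045·2911 ≡ 3394 (mod 4423).
x = 1175 + 4605·3394 = 15630545.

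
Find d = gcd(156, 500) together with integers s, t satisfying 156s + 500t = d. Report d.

Euclidean algorithm:
500 = 3·156 + 32
156 = 4·32 + 28
32 = 1·28 + 4
28 = 7·4 + 0
gcd(156, 500) = 4.
Working backward:
4 = 32 − 28
4 = −156 + 5·32
4 = 5·500 − 16·156
So 4 = (5)·500 + (-16)·156.

4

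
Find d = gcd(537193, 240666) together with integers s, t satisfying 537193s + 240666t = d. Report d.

Apply Euclid's algorithm to 537193 and 240666:
537193 = 2×240666 + 55861
240666 = 4×55861 + 17222
55861 = 3×17222 + 4195
17222 = 4×4195 + 442
4195 = 9×442 + 217
442 = 2×217 + 8
217 = 27×8 + 1
8 = 8×1 + 0
gcd(537193, 240666) = 1.
Working backward:
1 = 217 − 27·8
1 = −27·442 + 55·217
1 = 55·4195 − 522·442
1 = −522·17222 + 2143·4195
1 = 2143·55861 − 6951·17222
1 = −6951·240666 + 29947·55861
1 = 29947·537193 − 66845·240666
So 1 = (29947)·537193 + (-66845)·240666.

1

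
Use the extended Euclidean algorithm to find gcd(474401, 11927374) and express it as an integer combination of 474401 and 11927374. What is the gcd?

1

Euclidean algorithm:
11927374 = 25*474401 + 67349
474401 = 7*67349 + 2958
67349 = 22*2958 + 2273
2958 = 1*2273 + 685
2273 = 3*685 + 218
685 = 3*218 + 31
218 = 7*31 + 1
31 = 31*1 + 0
gcd(474401, 11927374) = 1.
Back-substituting:
1 = 218 − 7·31
1 = −7·685 + 22·218
1 = 22·2273 − 73·685
1 = −73·2958 + 95·2273
1 = 95·67349 − 2163·2958
1 = −2163·474401 + 15236·67349
1 = 15236·11927374 − 383063·474401
So 1 = (15236)·11927374 + (-383063)·474401.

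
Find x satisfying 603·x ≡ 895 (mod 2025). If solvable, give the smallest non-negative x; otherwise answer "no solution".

no solution

gcd(603, 2025):
2025 = 3×603 + 216
603 = 2×216 + 171
216 = 1×171 + 45
171 = 3×45 + 36
45 = 1×36 + 9
36 = 4×9 + 0
gcd = 9, but 9 ∤ 895, so the congruence has no solution.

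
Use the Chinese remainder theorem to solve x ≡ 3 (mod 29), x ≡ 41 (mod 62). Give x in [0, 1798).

351

Write x = 3 + 29·k. Then 29·k ≡ 41 − 3 ≡ 38 (mod 62).
Need 29⁻¹ mod 62. Extended Euclid on (62, 29):
62 = 2*29 + 4
29 = 7*4 + 1
4 = 4*1 + 0
Back-substitute:
1 = 29 − 7·4
1 = −7·62 + 15·29
29⁻¹ ≡ 15 (mod 62), so k ≡ 15·38 ≡ 12 (mod 62).
x = 3 + 29·12 = 351.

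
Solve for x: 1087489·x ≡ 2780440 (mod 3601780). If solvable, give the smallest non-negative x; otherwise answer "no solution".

102420

First find gcd(1087489, 3601780):
3601780 = 3×1087489 + 339313
1087489 = 3×339313 + 69550
339313 = 4×69550 + 61113
69550 = 1×61113 + 8437
61113 = 7×8437 + 2054
8437 = 4×2054 + 221
2054 = 9×221 + 65
221 = 3×65 + 26
65 = 2×26 + 13
26 = 2×13 + 0
gcd = 13 and 13 | 2780440, so solutions exist. Divide through by 13: 83653x ≡ 213880 (mod 277060).
Now find 83653⁻¹ mod 277060:
277060 = 3×83653 + 26101
83653 = 3×26101 + 5350
26101 = 4×5350 + 4701
5350 = 1×4701 + 649
4701 = 7×649 + 158
649 = 4×158 + 17
158 = 9×17 + 5
17 = 3×5 + 2
5 = 2×2 + 1
2 = 2×1 + 0
Back-substitute:
1 = 5 − 2·2
1 = −2·17 + 7·5
1 = 7·158 − 65·17
1 = −65·649 + 267·158
1 = 267·4701 − 1934·649
1 = −1934·5350 + 2201·4701
1 = 2201·26101 − 10738·5350
1 = −10738·83653 + 34415·26101
1 = 34415·277060 − 113983·83653
So 83653·(-113983) ≡ 1 (mod 277060), i.e. 83653⁻¹ ≡ 163077.
Then x ≡ 163077·213880 ≡ 102420 (mod 277060); the smallest non-negative solution is x = 102420.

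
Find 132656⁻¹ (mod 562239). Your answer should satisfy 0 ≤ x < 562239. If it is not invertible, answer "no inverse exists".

Extended Euclidean algorithm:
562239 = 4×132656 + 31615
132656 = 4×31615 + 6196
31615 = 5×6196 + 635
6196 = 9×635 + 481
635 = 1×481 + 154
481 = 3×154 + 19
154 = 8×19 + 2
19 = 9×2 + 1
2 = 2×1 + 0
Since gcd(132656, 562239) = 1, back-substitute to write 1 as a combination:
1 = 19 − 9·2
1 = −9·154 + 73·19
1 = 73·481 − 228·154
1 = −228·635 + 301·481
1 = 301·6196 − 2937·635
1 = −2937·31615 + 14986·6196
1 = 14986·132656 − 62881·31615
1 = −62881·562239 + 266510·132656
So 132656·266510 ≡ 1 (mod 562239).

266510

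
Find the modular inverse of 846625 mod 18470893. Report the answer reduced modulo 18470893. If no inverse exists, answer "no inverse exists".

15920868

Extended Euclidean algorithm:
18470893 = 21×846625 + 691768
846625 = 1×691768 + 154857
691768 = 4×154857 + 72340
154857 = 2×72340 + 10177
72340 = 7×10177 + 1101
10177 = 9×1101 + 268
1101 = 4×268 + 29
268 = 9×29 + 7
29 = 4×7 + 1
7 = 7×1 + 0
Since gcd(846625, 18470893) = 1, back-substitute to write 1 as a combination:
1 = 29 − 4·7
1 = −4·268 + 37·29
1 = 37·1101 − 152·268
1 = −152·10177 + 1405·1101
1 = 1405·72340 − 9987·10177
1 = −9987·154857 + 21379·72340
1 = 21379·691768 − 95503·154857
1 = −95503·846625 + 116882·691768
1 = 116882·18470893 − 2550025·846625
So 846625·(-2550025) ≡ 1 (mod 18470893), and -2550025 ≡ 15920868 (mod 18470893).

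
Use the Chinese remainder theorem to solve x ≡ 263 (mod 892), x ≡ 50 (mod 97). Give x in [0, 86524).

85895

Write x = 263 + 892·k. Then 892·k ≡ 50 − 263 ≡ 78 (mod 97).
Need 892⁻¹ mod 97. Extended Euclid on (97, 19):
97 = 5×19 + 2
19 = 9×2 + 1
2 = 2×1 + 0
Back-substitute:
1 = 19 − 9·2
1 = −9·97 + 46·19
892⁻¹ ≡ 46 (mod 97), so k ≡ 46·78 ≡ 96 (mod 97).
x = 263 + 892·96 = 85895.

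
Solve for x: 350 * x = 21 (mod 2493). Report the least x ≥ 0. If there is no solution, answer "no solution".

First find gcd(350, 2493):
2493 = 7*350 + 43
350 = 8*43 + 6
43 = 7*6 + 1
6 = 6*1 + 0
gcd = 1, so a unique solution mod 2493 exists.
Back-substitute for the Bézout coefficients:
1 = 43 − 7·6
1 = −7·350 + 57·43
1 = 57·2493 − 406·350
So 350·(-406) ≡ 1 (mod 2493), giving 350⁻¹ ≡ 2087.
x ≡ 350⁻¹·21 ≡ 2087·21 ≡ 1446 (mod 2493).

1446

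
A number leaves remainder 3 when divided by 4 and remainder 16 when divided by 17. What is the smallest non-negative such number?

67

Write x = 3 + 4·k. Then 4·k ≡ 16 − 3 ≡ 13 (mod 17).
Need 4⁻¹ mod 17. Extended Euclid on (17, 4):
17 = 4·4 + 1
4 = 4·1 + 0
Back-substitute:
1 = 17 − 4·4
4⁻¹ ≡ 13 (mod 17), so k ≡ 13·13 ≡ 16 (mod 17).
x = 3 + 4·16 = 67.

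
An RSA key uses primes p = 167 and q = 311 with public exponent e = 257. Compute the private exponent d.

45453

φ(n) = (p−1)(q−1) = 166·310 = 51460.
Need d with 257·d ≡ 1 (mod 51460). Apply the extended Euclidean algorithm:
51460 = 200*257 + 60
257 = 4*60 + 17
60 = 3*17 + 9
17 = 1*9 + 8
9 = 1*8 + 1
8 = 8*1 + 0
Back-substitute:
1 = 9 − 8
1 = −17 + 2·9
1 = 2·60 − 7·17
1 = −7·257 + 30·60
1 = 30·51460 − 6007·257
So 257·(-6007) ≡ 1 (mod 51460), hence d ≡ -6007 ≡ 45453 (mod 51460).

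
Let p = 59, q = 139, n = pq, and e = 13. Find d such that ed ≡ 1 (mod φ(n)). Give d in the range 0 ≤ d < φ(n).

φ(n) = (p−1)(q−1) = 58·138 = 8004.
Need d with 13·d ≡ 1 (mod 8004). Apply the extended Euclidean algorithm:
8004 = 615×13 + 9
13 = 1×9 + 4
9 = 2×4 + 1
4 = 4×1 + 0
Back-substitute:
1 = 9 − 2·4
1 = −2·13 + 3·9
1 = 3·8004 − 1847·13
So 13·(-1847) ≡ 1 (mod 8004), hence d ≡ -1847 ≡ 6157 (mod 8004).

6157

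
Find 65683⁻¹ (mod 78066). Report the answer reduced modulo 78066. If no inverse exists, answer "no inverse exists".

59689

gcd(78066, 65683) by repeated division:
78066 = 1*65683 + 12383
65683 = 5*12383 + 3768
12383 = 3*3768 + 1079
3768 = 3*1079 + 531
1079 = 2*531 + 17
531 = 31*17 + 4
17 = 4*4 + 1
4 = 4*1 + 0
gcd = 1, so the inverse exists. Back-substitute:
1 = 17 − 4·4
1 = −4·531 + 125·17
1 = 125·1079 − 254·531
1 = −254·3768 + 887·1079
1 = 887·12383 − 2915·3768
1 = −2915·65683 + 15462·12383
1 = 15462·78066 − 18377·65683
Hence 65683⁻¹ ≡ -18377 ≡ 59689 (mod 78066).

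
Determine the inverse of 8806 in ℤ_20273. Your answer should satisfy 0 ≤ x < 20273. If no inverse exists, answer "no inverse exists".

Apply the Euclidean algorithm to 20273 and 8806:
20273 = 2×8806 + 2661
8806 = 3×2661 + 823
2661 = 3×823 + 192
823 = 4×192 + 55
192 = 3×55 + 27
55 = 2×27 + 1
27 = 27×1 + 0
Since gcd(8806, 20273) = 1, back-substitute to write 1 as a combination:
1 = 55 − 2·27
1 = −2·192 + 7·55
1 = 7·823 − 30·192
1 = −30·2661 + 97·823
1 = 97·8806 − 321·2661
1 = −321·20273 + 739·8806
So 8806·739 ≡ 1 (mod 20273).

739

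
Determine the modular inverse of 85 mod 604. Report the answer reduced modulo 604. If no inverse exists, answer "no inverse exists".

469

Run Euclid on (604, 85):
604 = 7×85 + 9
85 = 9×9 + 4
9 = 2×4 + 1
4 = 4×1 + 0
The gcd is 1. Working backward:
1 = 9 − 2·4
1 = −2·85 + 19·9
1 = 19·604 − 135·85
Hence 85⁻¹ ≡ -135 ≡ 469 (mod 604).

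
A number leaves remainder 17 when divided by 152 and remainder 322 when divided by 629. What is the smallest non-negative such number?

77689

Write x = 17 + 152·k. Then 152·k ≡ 322 − 17 ≡ 305 (mod 629).
Need 152⁻¹ mod 629. Extended Euclid on (629, 152):
629 = 4*152 + 21
152 = 7*21 + 5
21 = 4*5 + 1
5 = 5*1 + 0
Back-substitute:
1 = 21 − 4·5
1 = −4·152 + 29·21
1 = 29·629 − 120·152
152⁻¹ ≡ 509 (mod 629), so k ≡ 509·305 ≡ 511 (mod 629).
x = 17 + 152·511 = 77689.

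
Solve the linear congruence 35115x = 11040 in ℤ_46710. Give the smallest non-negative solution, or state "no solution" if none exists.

700

First find gcd(35115, 46710):
46710 = 1*35115 + 11595
35115 = 3*11595 + 330
11595 = 35*330 + 45
330 = 7*45 + 15
45 = 3*15 + 0
gcd = 15 and 15 | 11040, so solutions exist. Divide through by 15: 2341x ≡ 736 (mod 3114).
Now find 2341⁻¹ mod 3114:
3114 = 1·2341 + 773
2341 = 3·773 + 22
773 = 35·22 + 3
22 = 7·3 + 1
3 = 3·1 + 0
Back-substitute:
1 = 22 − 7·3
1 = −7·773 + 246·22
1 = 246·2341 − 745·773
1 = −745·3114 + 991·2341
So 2341⁻¹ ≡ 991 (mod 3114).
Then x ≡ 991·736 ≡ 700 (mod 3114); the smallest non-negative solution is x = 700.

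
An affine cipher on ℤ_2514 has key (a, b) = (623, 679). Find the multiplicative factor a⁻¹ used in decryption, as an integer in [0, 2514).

2171

gcd(2514, 623) by repeated division:
2514 = 4×623 + 22
623 = 28×22 + 7
22 = 3×7 + 1
7 = 7×1 + 0
gcd = 1, so the inverse exists. Back-substitute:
1 = 22 − 3·7
1 = −3·623 + 85·22
1 = 85·2514 − 343·623
Hence 623⁻¹ ≡ -343 ≡ 2171 (mod 2514).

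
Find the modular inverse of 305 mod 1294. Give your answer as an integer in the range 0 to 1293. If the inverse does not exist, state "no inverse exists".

gcd(1294, 305) by repeated division:
1294 = 4*305 + 74
305 = 4*74 + 9
74 = 8*9 + 2
9 = 4*2 + 1
2 = 2*1 + 0
Since gcd(305, 1294) = 1, back-substitute to write 1 as a combination:
1 = 9 − 4·2
1 = −4·74 + 33·9
1 = 33·305 − 136·74
1 = −136·1294 + 577·305
So 305·577 ≡ 1 (mod 1294).

577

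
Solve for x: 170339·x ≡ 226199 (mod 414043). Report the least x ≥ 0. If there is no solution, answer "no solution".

First find gcd(170339, 414043):
414043 = 2*170339 + 73365
170339 = 2*73365 + 23609
73365 = 3*23609 + 2538
23609 = 9*2538 + 767
2538 = 3*767 + 237
767 = 3*237 + 56
237 = 4*56 + 13
56 = 4*13 + 4
13 = 3*4 + 1
4 = 4*1 + 0
gcd = 1, so a unique solution mod 414043 exists.
Back-substitute for the Bézout coefficients:
1 = 13 − 3·4
1 = −3·56 + 13·13
1 = 13·237 − 55·56
1 = −55·767 + 178·237
1 = 178·2538 − 589·767
1 = −589·23609 + 5479·2538
1 = 5479·73365 − 17026·23609
1 = −17026·170339 + 39531·73365
1 = 39531·414043 − 96088·170339
So 170339·(-96088) ≡ 1 (mod 414043), giving 170339⁻¹ ≡ 317955.
x ≡ 170339⁻¹·226199 ≡ 317955·226199 ≡ 177773 (mod 414043).

177773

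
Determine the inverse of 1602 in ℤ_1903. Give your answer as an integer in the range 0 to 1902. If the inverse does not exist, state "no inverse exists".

Apply the Euclidean algorithm to 1903 and 1602:
1903 = 1·1602 + 301
1602 = 5·301 + 97
301 = 3·97 + 10
97 = 9·10 + 7
10 = 1·7 + 3
7 = 2·3 + 1
3 = 3·1 + 0
Since gcd(1602, 1903) = 1, back-substitute to write 1 as a combination:
1 = 7 − 2·3
1 = −2·10 + 3·7
1 = 3·97 − 29·10
1 = −29·301 + 90·97
1 = 90·1602 − 479·301
1 = −479·1903 + 569·1602
So 1602·569 ≡ 1 (mod 1903).

569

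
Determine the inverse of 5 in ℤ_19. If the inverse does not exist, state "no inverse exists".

4

gcd(19, 5) by repeated division:
19 = 3*5 + 4
5 = 1*4 + 1
4 = 4*1 + 0
Since gcd(5, 19) = 1, back-substitute to write 1 as a combination:
1 = 5 − 4
1 = −19 + 4·5
So 5·4 ≡ 1 (mod 19).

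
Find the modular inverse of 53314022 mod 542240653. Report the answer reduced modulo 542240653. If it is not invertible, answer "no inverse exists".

241246880

gcd(542240653, 53314022) by repeated division:
542240653 = 10×53314022 + 9100433
53314022 = 5×9100433 + 7811857
9100433 = 1×7811857 + 1288576
7811857 = 6×1288576 + 80401
1288576 = 16×80401 + 2160
80401 = 37×2160 + 481
2160 = 4×481 + 236
481 = 2×236 + 9
236 = 26×9 + 2
9 = 4×2 + 1
2 = 2×1 + 0
The gcd is 1. Working backward:
1 = 9 − 4·2
1 = −4·236 + 105·9
1 = 105·481 − 214·236
1 = −214·2160 + 961·481
1 = 961·80401 − 35771·2160
1 = −35771·1288576 + 573297·80401
1 = 573297·7811857 − 3475553·1288576
1 = −3475553·9100433 + 4048850·7811857
1 = 4048850·53314022 − 23719803·9100433
1 = −23719803·542240653 + 241246880·53314022
So 53314022·241246880 ≡ 1 (mod 542240653).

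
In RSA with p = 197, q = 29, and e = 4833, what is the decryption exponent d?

φ(n) = (p−1)(q−1) = 196·28 = 5488.
Need d with 4833·d ≡ 1 (mod 5488). Apply the extended Euclidean algorithm:
5488 = 1*4833 + 655
4833 = 7*655 + 248
655 = 2*248 + 159
248 = 1*159 + 89
159 = 1*89 + 70
89 = 1*70 + 19
70 = 3*19 + 13
19 = 1*13 + 6
13 = 2*6 + 1
6 = 6*1 + 0
Back-substitute:
1 = 13 − 2·6
1 = −2·19 + 3·13
1 = 3·70 − 11·19
1 = −11·89 + 14·70
1 = 14·159 − 25·89
1 = −25·248 + 39·159
1 = 39·655 − 103·248
1 = −103·4833 + 760·655
1 = 760·5488 − 863·4833
So 4833·(-863) ≡ 1 (mod 5488), hence d ≡ -863 ≡ 4625 (mod 5488).

4625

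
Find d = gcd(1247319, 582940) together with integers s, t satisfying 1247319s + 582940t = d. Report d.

Repeated division:
1247319 = 2·582940 + 81439
582940 = 7·81439 + 12867
81439 = 6·12867 + 4237
12867 = 3·4237 + 156
4237 = 27·156 + 25
156 = 6·25 + 6
25 = 4·6 + 1
6 = 6·1 + 0
gcd(1247319, 582940) = 1.
Working backward:
1 = 25 − 4·6
1 = −4·156 + 25·25
1 = 25·4237 − 679·156
1 = −679·12867 + 2062·4237
1 = 2062·81439 − 13051·12867
1 = −13051·582940 + 93419·81439
1 = 93419·1247319 − 199889·582940
So 1 = (93419)·1247319 + (-199889)·582940.

1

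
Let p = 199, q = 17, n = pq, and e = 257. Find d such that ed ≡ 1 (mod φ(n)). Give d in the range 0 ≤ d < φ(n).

641

φ(n) = (p−1)(q−1) = 198·16 = 3168.
Need d with 257·d ≡ 1 (mod 3168). Apply the extended Euclidean algorithm:
3168 = 12×257 + 84
257 = 3×84 + 5
84 = 16×5 + 4
5 = 1×4 + 1
4 = 4×1 + 0
Back-substitute:
1 = 5 − 4
1 = −84 + 17·5
1 = 17·257 − 52·84
1 = −52·3168 + 641·257
So 257·641 ≡ 1 (mod 3168), hence d = 641.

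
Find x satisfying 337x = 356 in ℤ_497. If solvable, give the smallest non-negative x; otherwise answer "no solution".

209

First find gcd(337, 497):
497 = 1*337 + 160
337 = 2*160 + 17
160 = 9*17 + 7
17 = 2*7 + 3
7 = 2*3 + 1
3 = 3*1 + 0
gcd = 1, so a unique solution mod 497 exists.
Back-substitute for the Bézout coefficients:
1 = 7 − 2·3
1 = −2·17 + 5·7
1 = 5·160 − 47·17
1 = −47·337 + 99·160
1 = 99·497 − 146·337
So 337·(-146) ≡ 1 (mod 497), giving 337⁻¹ ≡ 351.
x ≡ 337⁻¹·356 ≡ 351·356 ≡ 209 (mod 497).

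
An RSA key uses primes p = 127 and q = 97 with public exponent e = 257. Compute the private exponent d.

φ(n) = (p−1)(q−1) = 126·96 = 12096.
Need d with 257·d ≡ 1 (mod 12096). Apply the extended Euclidean algorithm:
12096 = 47*257 + 17
257 = 15*17 + 2
17 = 8*2 + 1
2 = 2*1 + 0
Back-substitute:
1 = 17 − 8·2
1 = −8·257 + 121·17
1 = 121·12096 − 5695·257
So 257·(-5695) ≡ 1 (mod 12096), hence d ≡ -5695 ≡ 6401 (mod 12096).

6401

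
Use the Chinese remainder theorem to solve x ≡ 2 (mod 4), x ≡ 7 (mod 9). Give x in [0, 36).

Write x = 2 + 4·k. Then 4·k ≡ 7 − 2 ≡ 5 (mod 9).
Need 4⁻¹ mod 9. Extended Euclid on (9, 4):
9 = 2×4 + 1
4 = 4×1 + 0
Back-substitute:
1 = 9 − 2·4
4⁻¹ ≡ 7 (mod 9), so k ≡ 7·5 ≡ 8 (mod 9).
x = 2 + 4·8 = 34.

34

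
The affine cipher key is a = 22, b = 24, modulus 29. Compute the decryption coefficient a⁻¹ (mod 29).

Run Euclid on (29, 22):
29 = 1·22 + 7
22 = 3·7 + 1
7 = 7·1 + 0
Since gcd(22, 29) = 1, back-substitute to write 1 as a combination:
1 = 22 − 3·7
1 = −3·29 + 4·22
So 22·4 ≡ 1 (mod 29).

4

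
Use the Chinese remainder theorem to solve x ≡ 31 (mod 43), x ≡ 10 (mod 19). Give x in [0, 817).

504

Write x = 31 + 43·k. Then 43·k ≡ 10 − 31 ≡ 17 (mod 19).
Need 43⁻¹ mod 19. Extended Euclid on (19, 5):
19 = 3×5 + 4
5 = 1×4 + 1
4 = 4×1 + 0
Back-substitute:
1 = 5 − 4
1 = −19 + 4·5
43⁻¹ ≡ 4 (mod 19), so k ≡ 4·17 ≡ 11 (mod 19).
x = 31 + 43·11 = 504.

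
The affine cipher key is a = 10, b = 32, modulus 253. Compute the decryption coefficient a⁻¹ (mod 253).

76

Extended Euclidean algorithm:
253 = 25·10 + 3
10 = 3·3 + 1
3 = 3·1 + 0
The gcd is 1. Working backward:
1 = 10 − 3·3
1 = −3·253 + 76·10
So 10·76 ≡ 1 (mod 253).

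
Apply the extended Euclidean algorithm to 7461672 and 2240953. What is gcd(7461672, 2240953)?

Apply Euclid's algorithm to 7461672 and 2240953:
7461672 = 3*2240953 + 738813
2240953 = 3*738813 + 24514
738813 = 30*24514 + 3393
24514 = 7*3393 + 763
3393 = 4*763 + 341
763 = 2*341 + 81
341 = 4*81 + 17
81 = 4*17 + 13
17 = 1*13 + 4
13 = 3*4 + 1
4 = 4*1 + 0
gcd(7461672, 2240953) = 1.
Back-substituting:
1 = 13 − 3·4
1 = −3·17 + 4·13
1 = 4·81 − 19·17
1 = −19·341 + 80·81
1 = 80·763 − 179·341
1 = −179·3393 + 796·763
1 = 796·24514 − 5751·3393
1 = −5751·738813 + 173326·24514
1 = 173326·2240953 − 525729·738813
1 = −525729·7461672 + 1750513·2240953
So 1 = (-525729)·7461672 + (1750513)·2240953.

1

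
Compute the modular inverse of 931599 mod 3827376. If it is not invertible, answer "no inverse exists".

no inverse exists

Euclidean algorithm on 3827376, 931599:
3827376 = 4*931599 + 100980
931599 = 9*100980 + 22779
100980 = 4*22779 + 9864
22779 = 2*9864 + 3051
9864 = 3*3051 + 711
3051 = 4*711 + 207
711 = 3*207 + 90
207 = 2*90 + 27
90 = 3*27 + 9
27 = 3*9 + 0
The gcd is 9, not 1, hence no inverse exists.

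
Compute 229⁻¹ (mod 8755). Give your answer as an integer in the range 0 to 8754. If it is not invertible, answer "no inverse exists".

gcd(8755, 229) by repeated division:
8755 = 38·229 + 53
229 = 4·53 + 17
53 = 3·17 + 2
17 = 8·2 + 1
2 = 2·1 + 0
gcd = 1, so the inverse exists. Back-substitute:
1 = 17 − 8·2
1 = −8·53 + 25·17
1 = 25·229 − 108·53
1 = −108·8755 + 4129·229
So 229·4129 ≡ 1 (mod 8755).

4129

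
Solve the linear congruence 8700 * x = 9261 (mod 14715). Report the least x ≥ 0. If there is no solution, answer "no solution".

no solution

gcd(8700, 14715):
14715 = 1×8700 + 6015
8700 = 1×6015 + 2685
6015 = 2×2685 + 645
2685 = 4×645 + 105
645 = 6×105 + 15
105 = 7×15 + 0
gcd = 15, but 15 ∤ 9261, so the congruence has no solution.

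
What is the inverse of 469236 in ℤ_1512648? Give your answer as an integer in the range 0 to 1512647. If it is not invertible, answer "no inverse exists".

Compute gcd(469236, 1512648):
1512648 = 3*469236 + 104940
469236 = 4*104940 + 49476
104940 = 2*49476 + 5988
49476 = 8*5988 + 1572
5988 = 3*1572 + 1272
1572 = 1*1272 + 300
1272 = 4*300 + 72
300 = 4*72 + 12
72 = 6*12 + 0
The gcd is 12, not 1, hence no inverse exists.

no inverse exists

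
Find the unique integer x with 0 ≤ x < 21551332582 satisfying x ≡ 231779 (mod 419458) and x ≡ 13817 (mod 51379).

9151127507

Write x = 231779 + 419458·k. Then 419458·k ≡ 13817 − 231779 ≡ 38933 (mod 51379).
Need 419458⁻¹ mod 51379. Extended Euclid on (51379, 8426):
51379 = 6·8426 + 823
8426 = 10·823 + 196
823 = 4·196 + 39
196 = 5·39 + 1
39 = 39·1 + 0
Back-substitute:
1 = 196 − 5·39
1 = −5·823 + 21·196
1 = 21·8426 − 215·823
1 = −215·51379 + 1311·8426
419458⁻¹ ≡ 1311 (mod 51379), so k ≡ 1311·38933 ≡ 21816 (mod 51379).
x = 231779 + 419458·21816 = 9151127507.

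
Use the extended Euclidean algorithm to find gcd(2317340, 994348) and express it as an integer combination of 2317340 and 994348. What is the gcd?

4

Euclidean algorithm:
2317340 = 2×994348 + 328644
994348 = 3×328644 + 8416
328644 = 39×8416 + 420
8416 = 20×420 + 16
420 = 26×16 + 4
16 = 4×4 + 0
gcd(2317340, 994348) = 4.
Back-substituting:
4 = 420 − 26·16
4 = −26·8416 + 521·420
4 = 521·328644 − 20345·8416
4 = −20345·994348 + 61556·328644
4 = 61556·2317340 − 143457·994348
So 4 = (61556)·2317340 + (-143457)·994348.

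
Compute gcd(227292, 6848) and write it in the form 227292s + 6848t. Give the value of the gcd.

Apply Euclid's algorithm to 227292 and 6848:
227292 = 33×6848 + 1308
6848 = 5×1308 + 308
1308 = 4×308 + 76
308 = 4×76 + 4
76 = 19×4 + 0
gcd(227292, 6848) = 4.
Working backward:
4 = 308 − 4·76
4 = −4·1308 + 17·308
4 = 17·6848 − 89·1308
4 = −89·227292 + 2954·6848
So 4 = (-89)·227292 + (2954)·6848.

4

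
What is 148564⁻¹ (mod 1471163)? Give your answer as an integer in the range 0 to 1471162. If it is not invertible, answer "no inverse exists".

364107

gcd(1471163, 148564) by repeated division:
1471163 = 9*148564 + 134087
148564 = 1*134087 + 14477
134087 = 9*14477 + 3794
14477 = 3*3794 + 3095
3794 = 1*3095 + 699
3095 = 4*699 + 299
699 = 2*299 + 101
299 = 2*101 + 97
101 = 1*97 + 4
97 = 24*4 + 1
4 = 4*1 + 0
gcd = 1, so the inverse exists. Back-substitute:
1 = 97 − 24·4
1 = −24·101 + 25·97
1 = 25·299 − 74·101
1 = −74·699 + 173·299
1 = 173·3095 − 766·699
1 = −766·3794 + 939·3095
1 = 939·14477 − 3583·3794
1 = −3583·134087 + 33186·14477
1 = 33186·148564 − 36769·134087
1 = −36769·1471163 + 364107·148564
So 148564·364107 ≡ 1 (mod 1471163).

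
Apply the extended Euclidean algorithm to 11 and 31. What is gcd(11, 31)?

Repeated division:
31 = 2·11 + 9
11 = 1·9 + 2
9 = 4·2 + 1
2 = 2·1 + 0
gcd(11, 31) = 1.
Working backward:
1 = 9 − 4·2
1 = −4·11 + 5·9
1 = 5·31 − 14·11
So 1 = (5)·31 + (-14)·11.

1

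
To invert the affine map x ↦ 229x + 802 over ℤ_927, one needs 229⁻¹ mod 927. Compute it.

421

Apply the Euclidean algorithm to 927 and 229:
927 = 4*229 + 11
229 = 20*11 + 9
11 = 1*9 + 2
9 = 4*2 + 1
2 = 2*1 + 0
gcd = 1, so the inverse exists. Back-substitute:
1 = 9 − 4·2
1 = −4·11 + 5·9
1 = 5·229 − 104·11
1 = −104·927 + 421·229
So 229·421 ≡ 1 (mod 927).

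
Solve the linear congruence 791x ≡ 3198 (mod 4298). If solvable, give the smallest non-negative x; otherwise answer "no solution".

no solution

gcd(791, 4298):
4298 = 5×791 + 343
791 = 2×343 + 105
343 = 3×105 + 28
105 = 3×28 + 21
28 = 1×21 + 7
21 = 3×7 + 0
gcd = 7, but 7 ∤ 3198, so the congruence has no solution.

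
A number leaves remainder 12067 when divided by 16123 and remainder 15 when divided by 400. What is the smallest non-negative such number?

4462015

Write x = 12067 + 16123·k. Then 16123·k ≡ 15 − 12067 ≡ 348 (mod 400).
Need 16123⁻¹ mod 400. Extended Euclid on (400, 123):
400 = 3·123 + 31
123 = 3·31 + 30
31 = 1·30 + 1
30 = 30·1 + 0
Back-substitute:
1 = 31 − 30
1 = −123 + 4·31
1 = 4·400 − 13·123
16123⁻¹ ≡ 387 (mod 400), so k ≡ 387·348 ≡ 276 (mod 400).
x = 12067 + 16123·276 = 4462015.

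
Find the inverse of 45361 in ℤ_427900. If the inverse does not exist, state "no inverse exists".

Apply the Euclidean algorithm to 427900 and 45361:
427900 = 9·45361 + 19651
45361 = 2·19651 + 6059
19651 = 3·6059 + 1474
6059 = 4·1474 + 163
1474 = 9·163 + 7
163 = 23·7 + 2
7 = 3·2 + 1
2 = 2·1 + 0
The gcd is 1. Working backward:
1 = 7 − 3·2
1 = −3·163 + 70·7
1 = 70·1474 − 633·163
1 = −633·6059 + 2602·1474
1 = 2602·19651 − 8439·6059
1 = −8439·45361 + 19480·19651
1 = 19480·427900 − 183759·45361
Hence 45361⁻¹ ≡ -183759 ≡ 244141 (mod 427900).

244141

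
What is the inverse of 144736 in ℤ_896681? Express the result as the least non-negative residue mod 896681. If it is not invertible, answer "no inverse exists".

gcd(896681, 144736) by repeated division:
896681 = 6·144736 + 28265
144736 = 5·28265 + 3411
28265 = 8·3411 + 977
3411 = 3·977 + 480
977 = 2·480 + 17
480 = 28·17 + 4
17 = 4·4 + 1
4 = 4·1 + 0
gcd = 1, so the inverse exists. Back-substitute:
1 = 17 − 4·4
1 = −4·480 + 113·17
1 = 113·977 − 230·480
1 = −230·3411 + 803·977
1 = 803·28265 − 6654·3411
1 = −6654·144736 + 34073·28265
1 = 34073·896681 − 211092·144736
Hence 144736⁻¹ ≡ -211092 ≡ 685589 (mod 896681).

685589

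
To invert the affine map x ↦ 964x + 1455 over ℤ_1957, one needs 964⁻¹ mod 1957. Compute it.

Apply the Euclidean algorithm to 1957 and 964:
1957 = 2*964 + 29
964 = 33*29 + 7
29 = 4*7 + 1
7 = 7*1 + 0
gcd = 1, so the inverse exists. Back-substitute:
1 = 29 − 4·7
1 = −4·964 + 133·29
1 = 133·1957 − 270·964
Hence 964⁻¹ ≡ -270 ≡ 1687 (mod 1957).

1687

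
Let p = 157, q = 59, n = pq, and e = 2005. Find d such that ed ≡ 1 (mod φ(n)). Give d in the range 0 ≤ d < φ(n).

φ(n) = (p−1)(q−1) = 156·58 = 9048.
Need d with 2005·d ≡ 1 (mod 9048). Apply the extended Euclidean algorithm:
9048 = 4×2005 + 1028
2005 = 1×1028 + 977
1028 = 1×977 + 51
977 = 19×51 + 8
51 = 6×8 + 3
8 = 2×3 + 2
3 = 1×2 + 1
2 = 2×1 + 0
Back-substitute:
1 = 3 − 2
1 = −8 + 3·3
1 = 3·51 − 19·8
1 = −19·977 + 364·51
1 = 364·1028 − 383·977
1 = −383·2005 + 747·1028
1 = 747·9048 − 3371·2005
So 2005·(-3371) ≡ 1 (mod 9048), hence d ≡ -3371 ≡ 5677 (mod 9048).

5677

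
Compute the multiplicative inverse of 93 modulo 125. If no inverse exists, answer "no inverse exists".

82

Run Euclid on (125, 93):
125 = 1·93 + 32
93 = 2·32 + 29
32 = 1·29 + 3
29 = 9·3 + 2
3 = 1·2 + 1
2 = 2·1 + 0
The gcd is 1. Working backward:
1 = 3 − 2
1 = −29 + 10·3
1 = 10·32 − 11·29
1 = −11·93 + 32·32
1 = 32·125 − 43·93
So 93·(-43) ≡ 1 (mod 125), and -43 ≡ 82 (mod 125).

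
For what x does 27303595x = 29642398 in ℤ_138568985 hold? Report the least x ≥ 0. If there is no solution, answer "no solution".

gcd(27303595, 138568985):
138568985 = 5×27303595 + 2051010
27303595 = 13×2051010 + 640465
2051010 = 3×640465 + 129615
640465 = 4×129615 + 122005
129615 = 1×122005 + 7610
122005 = 16×7610 + 245
7610 = 31×245 + 15
245 = 16×15 + 5
15 = 3×5 + 0
gcd = 5, but 5 ∤ 29642398, so the congruence has no solution.

no solution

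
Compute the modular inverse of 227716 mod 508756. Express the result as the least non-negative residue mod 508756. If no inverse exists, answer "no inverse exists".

Euclidean algorithm on 508756, 227716:
508756 = 2×227716 + 53324
227716 = 4×53324 + 14420
53324 = 3×14420 + 10064
14420 = 1×10064 + 4356
10064 = 2×4356 + 1352
4356 = 3×1352 + 300
1352 = 4×300 + 152
300 = 1×152 + 148
152 = 1×148 + 4
148 = 37×4 + 0
The gcd is 4, not 1, hence no inverse exists.

no inverse exists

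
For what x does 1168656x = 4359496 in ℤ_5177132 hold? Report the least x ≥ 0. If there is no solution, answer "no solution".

952460

First find gcd(1168656, 5177132):
5177132 = 4·1168656 + 502508
1168656 = 2·502508 + 163640
502508 = 3·163640 + 11588
163640 = 14·11588 + 1408
11588 = 8·1408 + 324
1408 = 4·324 + 112
324 = 2·112 + 100
112 = 1·100 + 12
100 = 8·12 + 4
12 = 3·4 + 0
gcd = 4 and 4 | 4359496, so solutions exist. Divide through by 4: 292164x ≡ 1089874 (mod 1294283).
Now find 292164⁻¹ mod 1294283:
1294283 = 4·292164 + 125627
292164 = 2·125627 + 40910
125627 = 3·40910 + 2897
40910 = 14·2897 + 352
2897 = 8·352 + 81
352 = 4·81 + 28
81 = 2·28 + 25
28 = 1·25 + 3
25 = 8·3 + 1
3 = 3·1 + 0
Back-substitute:
1 = 25 − 8·3
1 = −8·28 + 9·25
1 = 9·81 − 26·28
1 = −26·352 + 113·81
1 = 113·2897 − 930·352
1 = −930·40910 + 13133·2897
1 = 13133·125627 − 40329·40910
1 = −40329·292164 + 93791·125627
1 = 93791·1294283 − 415493·292164
So 292164·(-415493) ≡ 1 (mod 1294283), i.e. 292164⁻¹ ≡ 878790.
Then x ≡ 878790·1089874 ≡ 952460 (mod 1294283); the smallest non-negative solution is x = 952460.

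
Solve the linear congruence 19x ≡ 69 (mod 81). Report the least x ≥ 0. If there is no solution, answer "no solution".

First find gcd(19, 81):
81 = 4*19 + 5
19 = 3*5 + 4
5 = 1*4 + 1
4 = 4*1 + 0
gcd = 1, so a unique solution mod 81 exists.
Back-substitute for the Bézout coefficients:
1 = 5 − 4
1 = −19 + 4·5
1 = 4·81 − 17·19
So 19·(-17) ≡ 1 (mod 81), giving 19⁻¹ ≡ 64.
x ≡ 19⁻¹·69 ≡ 64·69 ≡ 42 (mod 81).

42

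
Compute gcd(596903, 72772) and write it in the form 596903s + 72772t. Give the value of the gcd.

1

Euclidean algorithm:
596903 = 8·72772 + 14727
72772 = 4·14727 + 13864
14727 = 1·13864 + 863
13864 = 16·863 + 56
863 = 15·56 + 23
56 = 2·23 + 10
23 = 2·10 + 3
10 = 3·3 + 1
3 = 3·1 + 0
gcd(596903, 72772) = 1.
Back-substituting:
1 = 10 − 3·3
1 = −3·23 + 7·10
1 = 7·56 − 17·23
1 = −17·863 + 262·56
1 = 262·13864 − 4209·863
1 = −4209·14727 + 4471·13864
1 = 4471·72772 − 22093·14727
1 = −22093·596903 + 181215·72772
So 1 = (-22093)·596903 + (181215)·72772.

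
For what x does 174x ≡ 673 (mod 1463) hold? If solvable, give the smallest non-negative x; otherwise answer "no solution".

First find gcd(174, 1463):
1463 = 8*174 + 71
174 = 2*71 + 32
71 = 2*32 + 7
32 = 4*7 + 4
7 = 1*4 + 3
4 = 1*3 + 1
3 = 3*1 + 0
gcd = 1, so a unique solution mod 1463 exists.
Back-substitute for the Bézout coefficients:
1 = 4 − 3
1 = −7 + 2·4
1 = 2·32 − 9·7
1 = −9·71 + 20·32
1 = 20·174 − 49·71
1 = −49·1463 + 412·174
So 174·(412) ≡ 1 (mod 1463), giving 174⁻¹ ≡ 412.
x ≡ 174⁻¹·673 ≡ 412·673 ≡ 769 (mod 1463).

769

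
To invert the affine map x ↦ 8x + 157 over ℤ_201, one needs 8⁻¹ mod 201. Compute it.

176

Apply the Euclidean algorithm to 201 and 8:
201 = 25*8 + 1
8 = 8*1 + 0
Since gcd(8, 201) = 1, back-substitute to write 1 as a combination:
1 = 201 − 25·8
So 8·(-25) ≡ 1 (mod 201), and -25 ≡ 176 (mod 201).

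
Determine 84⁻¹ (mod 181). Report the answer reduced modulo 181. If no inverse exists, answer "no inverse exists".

153

Extended Euclidean algorithm:
181 = 2×84 + 13
84 = 6×13 + 6
13 = 2×6 + 1
6 = 6×1 + 0
gcd = 1, so the inverse exists. Back-substitute:
1 = 13 − 2·6
1 = −2·84 + 13·13
1 = 13·181 − 28·84
So 84·(-28) ≡ 1 (mod 181), and -28 ≡ 153 (mod 181).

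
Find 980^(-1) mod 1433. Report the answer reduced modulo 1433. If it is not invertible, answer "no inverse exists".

Run Euclid on (1433, 980):
1433 = 1*980 + 453
980 = 2*453 + 74
453 = 6*74 + 9
74 = 8*9 + 2
9 = 4*2 + 1
2 = 2*1 + 0
gcd = 1, so the inverse exists. Back-substitute:
1 = 9 − 4·2
1 = −4·74 + 33·9
1 = 33·453 − 202·74
1 = −202·980 + 437·453
1 = 437·1433 − 639·980
So 980·(-639) ≡ 1 (mod 1433), and -639 ≡ 794 (mod 1433).

794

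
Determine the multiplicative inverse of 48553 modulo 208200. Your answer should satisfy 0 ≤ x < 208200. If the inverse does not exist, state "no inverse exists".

97417

Apply the Euclidean algorithm to 208200 and 48553:
208200 = 4*48553 + 13988
48553 = 3*13988 + 6589
13988 = 2*6589 + 810
6589 = 8*810 + 109
810 = 7*109 + 47
109 = 2*47 + 15
47 = 3*15 + 2
15 = 7*2 + 1
2 = 2*1 + 0
Since gcd(48553, 208200) = 1, back-substitute to write 1 as a combination:
1 = 15 − 7·2
1 = −7·47 + 22·15
1 = 22·109 − 51·47
1 = −51·810 + 379·109
1 = 379·6589 − 3083·810
1 = −3083·13988 + 6545·6589
1 = 6545·48553 − 22718·13988
1 = −22718·208200 + 97417·48553
So 48553·97417 ≡ 1 (mod 208200).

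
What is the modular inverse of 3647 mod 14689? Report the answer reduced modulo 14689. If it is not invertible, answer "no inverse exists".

Extended Euclidean algorithm:
14689 = 4×3647 + 101
3647 = 36×101 + 11
101 = 9×11 + 2
11 = 5×2 + 1
2 = 2×1 + 0
gcd = 1, so the inverse exists. Back-substitute:
1 = 11 − 5·2
1 = −5·101 + 46·11
1 = 46·3647 − 1661·101
1 = −1661·14689 + 6690·3647
So 3647·6690 ≡ 1 (mod 14689).

6690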